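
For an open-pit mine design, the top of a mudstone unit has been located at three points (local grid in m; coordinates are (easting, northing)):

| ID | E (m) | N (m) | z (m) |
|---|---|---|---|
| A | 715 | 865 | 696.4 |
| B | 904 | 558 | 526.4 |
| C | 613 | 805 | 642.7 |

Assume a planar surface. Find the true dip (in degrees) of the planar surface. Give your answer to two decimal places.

33.47°

Two edge vectors: A→B = (189, -307, -170), A→C = (-102, -60, -53.7).
Normal n = (A→B) × (A→C) = (6285.9, 27489.3, -42654).
So ∂z/∂E = −n_x/n_z = 0.14737 and ∂z/∂N = −n_y/n_z = 0.64447.
Gradient magnitude |∇z| = √(a² + b²) = √(0.02172 + 0.41534) = 0.66111.
True dip = arctan(0.66111) = 33.47°, dipping toward SSW (azimuth ≈ 193°).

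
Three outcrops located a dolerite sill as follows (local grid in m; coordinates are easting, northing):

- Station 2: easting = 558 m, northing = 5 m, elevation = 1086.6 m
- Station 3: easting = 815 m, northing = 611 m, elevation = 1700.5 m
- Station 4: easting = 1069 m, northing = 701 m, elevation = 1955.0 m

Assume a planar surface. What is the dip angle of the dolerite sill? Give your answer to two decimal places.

45.72°

Two edge vectors: Station 2→Station 3 = (257, 606, 613.9), Station 2→Station 4 = (511, 696, 868.4).
Normal n = (Station 2→Station 3) × (Station 2→Station 4) = (98976, 90524.1, -130794).
So ∂z/∂easting = −n_x/n_z = 0.75673 and ∂z/∂northing = −n_y/n_z = 0.69211.
Gradient magnitude |∇z| = √(a² + b²) = √(0.57264 + 0.47902) = 1.02551.
True dip = arctan(1.02551) = 45.72°, dipping toward SW (azimuth ≈ 228°).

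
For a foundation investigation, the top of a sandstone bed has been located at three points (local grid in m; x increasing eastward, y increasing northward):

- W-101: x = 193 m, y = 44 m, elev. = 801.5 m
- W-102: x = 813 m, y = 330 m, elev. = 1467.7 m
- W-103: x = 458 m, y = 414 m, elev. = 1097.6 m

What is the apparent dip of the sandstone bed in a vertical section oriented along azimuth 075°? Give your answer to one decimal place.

Let the plane be z = a·x + b·y + c.
W-102−W-101: 620a + 286b = 666.2;  W-103−W-101: 265a + 370b = 296.1.
Solving gives a = 1.05338, b = 0.04582.
Unit vector along 075° is (sin 75°, cos 75°) = (0.9659, 0.2588).
Slope in that direction = a·(0.9659) + b·(0.2588) = 1.02935.
Apparent dip = arctan|1.02935| = 45.8° (true dip is 46.5°, so apparent ≤ true as expected).

45.8°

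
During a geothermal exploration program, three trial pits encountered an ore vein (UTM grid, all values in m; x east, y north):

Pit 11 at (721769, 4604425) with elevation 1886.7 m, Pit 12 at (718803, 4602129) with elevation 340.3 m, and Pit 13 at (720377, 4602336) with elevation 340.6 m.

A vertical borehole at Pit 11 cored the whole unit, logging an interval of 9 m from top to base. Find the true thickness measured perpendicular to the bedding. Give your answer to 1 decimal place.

7.0 m

Let the plane be z = a·x + b·y + c.
Pit 12−Pit 11: −2966a − 2296b = −1546.4;  Pit 13−Pit 11: −1392a − 2089b = −1546.1.
Solving gives a = −0.10647, b = 0.81106.
|∇z| = √(a²+b²) = 0.81802, so dip δ = arctan(0.81802) = 39.28°.
True thickness = vertical thickness × cos δ = 9 × cos 39.28° = 7.0 m.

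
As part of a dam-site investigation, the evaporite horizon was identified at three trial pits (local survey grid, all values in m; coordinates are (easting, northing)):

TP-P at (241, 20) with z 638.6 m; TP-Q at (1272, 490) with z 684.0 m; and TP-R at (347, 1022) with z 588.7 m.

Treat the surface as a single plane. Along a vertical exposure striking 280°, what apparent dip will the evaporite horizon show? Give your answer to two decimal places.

4.52°

Two edge vectors: TP-P→TP-Q = (1031, 470, 45.4), TP-P→TP-R = (106, 1002, -49.9).
Normal n = (TP-P→TP-Q) × (TP-P→TP-R) = (-68943.8, 56259.3, 983242).
So ∂z/∂E = −n_x/n_z = 0.07012 and ∂z/∂N = −n_y/n_z = −0.05722.
Unit vector along 280° is (sin 280°, cos 280°) = (-0.9848, 0.1736).
Slope in that direction = a·(-0.9848) + b·(0.1736) = −0.07899.
Apparent dip = arctan|0.07899| = 4.52° (true dip is 5.2°, so apparent ≤ true as expected).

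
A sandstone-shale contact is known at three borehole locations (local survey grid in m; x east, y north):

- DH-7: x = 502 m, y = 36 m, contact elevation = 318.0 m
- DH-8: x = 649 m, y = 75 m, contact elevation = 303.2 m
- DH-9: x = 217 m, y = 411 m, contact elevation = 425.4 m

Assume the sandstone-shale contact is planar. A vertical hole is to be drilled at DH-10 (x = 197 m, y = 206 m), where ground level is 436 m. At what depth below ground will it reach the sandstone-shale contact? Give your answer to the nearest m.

43 m

Let the plane be z = a·x + b·y + c.
DH-8−DH-7: 147a + 39b = −14.8;  DH-9−DH-7: −285a + 375b = 107.4.
Solving gives a = −0.14702, b = 0.17466.
Then c = 318 − a·502 − b·36 = 385.52.
At (197, 206): z_contact = −29.0 + 36.0 + 385.52 = 392.5 m.
Depth below ground = 436 − 392.5 = 43 m.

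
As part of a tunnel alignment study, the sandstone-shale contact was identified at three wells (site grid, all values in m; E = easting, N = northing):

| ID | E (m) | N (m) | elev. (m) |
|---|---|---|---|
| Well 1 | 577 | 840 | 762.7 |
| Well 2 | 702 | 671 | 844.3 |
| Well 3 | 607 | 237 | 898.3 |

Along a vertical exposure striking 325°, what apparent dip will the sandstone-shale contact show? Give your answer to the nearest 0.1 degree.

Let the plane be z = a·E + b·N + c.
Well 2−Well 1: 125a − 169b = 81.6;  Well 3−Well 1: 30a − 603b = 135.6.
Solving gives a = 0.37392, b = −0.20627.
Unit vector along 325° is (sin 325°, cos 325°) = (-0.5736, 0.8192).
Slope in that direction = a·(-0.5736) + b·(0.8192) = −0.38344.
Apparent dip = arctan|0.38344| = 21.0° (true dip is 23.1°, so apparent ≤ true as expected).

21.0°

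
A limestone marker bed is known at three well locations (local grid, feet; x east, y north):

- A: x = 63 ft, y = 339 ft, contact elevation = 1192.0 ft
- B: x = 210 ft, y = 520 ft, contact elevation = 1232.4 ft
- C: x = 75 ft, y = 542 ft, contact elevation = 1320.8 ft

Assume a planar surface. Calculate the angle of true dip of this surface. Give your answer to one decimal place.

Let the plane be z = a·x + b·y + c.
B−A: 147a + 181b = 40.4;  C−A: 12a + 203b = 128.8.
Solving gives a = −0.54616, b = 0.66677.
Gradient magnitude |∇z| = √(a² + b²) = √(0.29829 + 0.44458) = 0.86190.
True dip = arctan(0.86190) = 40.8°, dipping toward SE (azimuth ≈ 141°).

40.8°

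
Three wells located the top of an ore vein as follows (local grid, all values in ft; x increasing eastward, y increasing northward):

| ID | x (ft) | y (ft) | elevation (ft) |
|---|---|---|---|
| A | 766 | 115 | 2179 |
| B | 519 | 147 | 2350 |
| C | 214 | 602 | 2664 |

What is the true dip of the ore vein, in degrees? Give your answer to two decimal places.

Let the plane be z = a·x + b·y + c.
B−A: −247a + 32b = 171;  C−A: −552a + 487b = 485.
Solving gives a = −0.66024, b = 0.24753.
Gradient magnitude |∇z| = √(a² + b²) = √(0.43592 + 0.06127) = 0.70512.
True dip = arctan(0.70512) = 35.19°, dipping toward ESE (azimuth ≈ 111°).

35.19°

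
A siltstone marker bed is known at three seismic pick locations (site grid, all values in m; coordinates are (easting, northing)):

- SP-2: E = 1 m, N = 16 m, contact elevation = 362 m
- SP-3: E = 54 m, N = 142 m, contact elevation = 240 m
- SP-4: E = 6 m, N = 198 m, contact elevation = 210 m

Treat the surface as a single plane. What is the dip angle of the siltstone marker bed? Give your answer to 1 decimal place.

41.8°

Let the plane be z = a·E + b·N + c.
SP-3−SP-2: 53a + 126b = −122;  SP-4−SP-2: 5a + 182b = −152.
Solving gives a = −0.33851, b = −0.82587.
Gradient magnitude |∇z| = √(a² + b²) = √(0.11459 + 0.68205) = 0.89255.
True dip = arctan(0.89255) = 41.8°, dipping toward NNE (azimuth ≈ 022°).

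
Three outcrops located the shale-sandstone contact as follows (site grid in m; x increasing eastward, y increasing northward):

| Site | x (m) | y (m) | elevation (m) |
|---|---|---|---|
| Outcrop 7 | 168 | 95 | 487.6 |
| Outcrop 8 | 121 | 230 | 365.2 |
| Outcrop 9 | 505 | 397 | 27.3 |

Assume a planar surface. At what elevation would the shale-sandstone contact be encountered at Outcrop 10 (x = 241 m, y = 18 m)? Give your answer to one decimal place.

Two edge vectors: Outcrop 7→Outcrop 8 = (-47, 135, -122.4), Outcrop 7→Outcrop 9 = (337, 302, -460.3).
Normal n = (Outcrop 7→Outcrop 8) × (Outcrop 7→Outcrop 9) = (-25175.7, -62882.9, -59689).
So ∂z/∂x = −n_x/n_z = −0.42178 and ∂z/∂y = −n_y/n_z = −1.05351.
Intercept c from Outcrop 7: 487.6 + 70.86 + 100.08 = 658.54.
At (241, 18): z = −101.6 − 19.0 + 658.54 = 537.9 m.

537.9 m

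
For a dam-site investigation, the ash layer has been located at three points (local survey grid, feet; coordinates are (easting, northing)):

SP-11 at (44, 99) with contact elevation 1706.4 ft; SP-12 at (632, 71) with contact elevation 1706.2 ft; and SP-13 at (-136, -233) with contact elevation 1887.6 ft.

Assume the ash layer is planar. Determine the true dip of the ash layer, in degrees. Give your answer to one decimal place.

28.0°

Let the plane be z = a·E + b·N + c.
SP-12−SP-11: 588a − 28b = −0.2;  SP-13−SP-11: −180a − 332b = 181.2.
Solving gives a = −0.02567, b = −0.53187.
Gradient magnitude |∇z| = √(a² + b²) = √(0.00066 + 0.28288) = 0.53249.
True dip = arctan(0.53249) = 28.0°, dipping toward N (azimuth ≈ 003°).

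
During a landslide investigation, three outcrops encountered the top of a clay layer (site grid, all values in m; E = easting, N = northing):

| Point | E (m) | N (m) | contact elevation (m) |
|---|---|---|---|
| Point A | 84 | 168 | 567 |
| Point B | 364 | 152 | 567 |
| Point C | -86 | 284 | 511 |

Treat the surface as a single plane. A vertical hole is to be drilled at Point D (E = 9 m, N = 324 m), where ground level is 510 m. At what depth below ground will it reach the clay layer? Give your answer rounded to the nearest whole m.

23 m

Let the plane be z = a·E + b·N + c.
Point B−Point A: 280a − 16b = 0;  Point C−Point A: −170a + 116b = −56.
Solving gives a = −0.03011, b = −0.52688.
Then c = 567 − a·84 − b·168 = 658.05.
At (9, 324): z_contact = −0.3 − 170.7 + 658.05 = 487.1 m.
Depth below ground = 510 − 487.1 = 23 m.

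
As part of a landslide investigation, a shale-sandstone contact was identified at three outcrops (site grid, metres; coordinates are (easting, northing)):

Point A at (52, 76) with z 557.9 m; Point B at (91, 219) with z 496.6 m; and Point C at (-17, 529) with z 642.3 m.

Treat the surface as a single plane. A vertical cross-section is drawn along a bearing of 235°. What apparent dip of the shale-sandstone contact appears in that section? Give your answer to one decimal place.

Two edge vectors: Point A→Point B = (39, 143, -61.3), Point A→Point C = (-69, 453, 84.4).
Normal n = (Point A→Point B) × (Point A→Point C) = (39838.1, 938.1, 27534).
So ∂z/∂E = −n_x/n_z = −1.44687 and ∂z/∂N = −n_y/n_z = −0.03407.
Unit vector along 235° is (sin 235°, cos 235°) = (-0.8192, -0.5736).
Slope in that direction = a·(-0.8192) + b·(-0.5736) = 1.20475.
Apparent dip = arctan|1.20475| = 50.3° (true dip is 55.4°, so apparent ≤ true as expected).

50.3°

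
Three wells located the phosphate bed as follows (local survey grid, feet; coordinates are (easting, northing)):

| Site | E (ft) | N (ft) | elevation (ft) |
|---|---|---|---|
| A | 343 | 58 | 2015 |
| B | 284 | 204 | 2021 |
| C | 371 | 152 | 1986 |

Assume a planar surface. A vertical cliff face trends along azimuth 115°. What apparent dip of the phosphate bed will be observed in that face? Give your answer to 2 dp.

Two edge vectors: A→B = (-59, 146, 6), A→C = (28, 94, -29).
Normal n = (A→B) × (A→C) = (-4798, -1543, -9634).
So ∂z/∂E = −n_x/n_z = −0.49803 and ∂z/∂N = −n_y/n_z = −0.16016.
Unit vector along 115° is (sin 115°, cos 115°) = (0.9063, -0.4226).
Slope in that direction = a·(0.9063) + b·(-0.4226) = −0.38368.
Apparent dip = arctan|0.38368| = 20.99° (true dip is 27.6°, so apparent ≤ true as expected).

20.99°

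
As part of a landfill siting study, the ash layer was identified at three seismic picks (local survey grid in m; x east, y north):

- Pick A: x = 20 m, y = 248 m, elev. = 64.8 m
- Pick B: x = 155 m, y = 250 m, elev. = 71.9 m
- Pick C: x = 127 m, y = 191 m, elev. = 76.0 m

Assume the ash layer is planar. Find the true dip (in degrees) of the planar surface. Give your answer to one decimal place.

6.2°

Let the plane be z = a·x + b·y + c.
Pick B−Pick A: 135a + 2b = 7.1;  Pick C−Pick A: 107a − 57b = 11.2.
Solving gives a = 0.05400, b = −0.09512.
Gradient magnitude |∇z| = √(a² + b²) = √(0.00292 + 0.00905) = 0.10938.
True dip = arctan(0.10938) = 6.2°, dipping toward NNW (azimuth ≈ 330°).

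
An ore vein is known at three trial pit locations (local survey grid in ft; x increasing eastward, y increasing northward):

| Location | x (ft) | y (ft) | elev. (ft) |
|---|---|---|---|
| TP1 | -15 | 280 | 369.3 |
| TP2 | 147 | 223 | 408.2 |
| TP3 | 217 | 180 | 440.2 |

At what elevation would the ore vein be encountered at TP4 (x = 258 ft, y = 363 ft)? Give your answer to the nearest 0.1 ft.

286.8 ft

Two edge vectors: TP1→TP2 = (162, -57, 38.9), TP1→TP3 = (232, -100, 70.9).
Normal n = (TP1→TP2) × (TP1→TP3) = (-151.3, -2461, -2976).
So ∂z/∂x = −n_x/n_z = −0.05084 and ∂z/∂y = −n_y/n_z = −0.82695.
Intercept c from TP1: 369.3 − 0.76 + 231.55 = 600.08.
At (258, 363): z = −13.1 − 300.2 + 600.08 = 286.8 ft.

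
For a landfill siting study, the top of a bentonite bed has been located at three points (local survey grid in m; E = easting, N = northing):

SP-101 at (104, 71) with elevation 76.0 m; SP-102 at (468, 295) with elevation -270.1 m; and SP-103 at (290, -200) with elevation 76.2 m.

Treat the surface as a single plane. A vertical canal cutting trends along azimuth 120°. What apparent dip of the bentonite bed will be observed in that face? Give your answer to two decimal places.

Let the plane be z = a·E + b·N + c.
SP-102−SP-101: 364a + 224b = −346.1;  SP-103−SP-101: 186a − 271b = 0.2.
Solving gives a = −0.66816, b = −0.45933.
Unit vector along 120° is (sin 120°, cos 120°) = (0.8660, -0.5000).
Slope in that direction = a·(0.8660) + b·(-0.5000) = −0.34898.
Apparent dip = arctan|0.34898| = 19.24° (true dip is 39.0°, so apparent ≤ true as expected).

19.24°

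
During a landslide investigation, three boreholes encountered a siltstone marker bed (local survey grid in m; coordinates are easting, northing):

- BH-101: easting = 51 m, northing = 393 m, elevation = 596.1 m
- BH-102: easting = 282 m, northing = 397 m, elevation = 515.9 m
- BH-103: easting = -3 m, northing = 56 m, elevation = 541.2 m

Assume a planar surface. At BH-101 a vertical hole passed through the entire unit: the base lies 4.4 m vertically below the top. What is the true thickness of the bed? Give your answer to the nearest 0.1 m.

4.1 m

Two edge vectors: BH-101→BH-102 = (231, 4, -80.2), BH-101→BH-103 = (-54, -337, -54.9).
Normal n = (BH-101→BH-102) × (BH-101→BH-103) = (-27247, 17012.7, -77631).
So ∂z/∂easting = −n_x/n_z = −0.35098 and ∂z/∂northing = −n_y/n_z = 0.21915.
|∇z| = √(a²+b²) = 0.41378, so dip δ = arctan(0.41378) = 22.48°.
True thickness = vertical thickness × cos δ = 4.4 × cos 22.48° = 4.1 m.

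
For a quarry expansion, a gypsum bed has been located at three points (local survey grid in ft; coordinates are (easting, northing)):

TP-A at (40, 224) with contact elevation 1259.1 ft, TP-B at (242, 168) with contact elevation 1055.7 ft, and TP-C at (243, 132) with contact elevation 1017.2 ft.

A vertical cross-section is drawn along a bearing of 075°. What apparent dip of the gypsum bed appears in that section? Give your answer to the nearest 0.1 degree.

Let the plane be z = a·E + b·N + c.
TP-B−TP-A: 202a − 56b = −203.4;  TP-C−TP-A: 203a − 92b = −241.9.
Solving gives a = −0.71596, b = 1.04956.
Unit vector along 075° is (sin 75°, cos 75°) = (0.9659, 0.2588).
Slope in that direction = a·(0.9659) + b·(0.2588) = −0.41992.
Apparent dip = arctan|0.41992| = 22.8° (true dip is 51.8°, so apparent ≤ true as expected).

22.8°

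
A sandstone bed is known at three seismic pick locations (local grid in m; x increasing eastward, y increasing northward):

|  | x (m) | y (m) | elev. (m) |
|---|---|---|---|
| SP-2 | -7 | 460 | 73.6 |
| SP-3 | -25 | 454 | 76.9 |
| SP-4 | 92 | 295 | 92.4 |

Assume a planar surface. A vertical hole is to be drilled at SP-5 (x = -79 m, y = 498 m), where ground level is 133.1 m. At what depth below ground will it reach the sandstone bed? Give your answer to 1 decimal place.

Let the plane be z = a·x + b·y + c.
SP-3−SP-2: −18a − 6b = 3.3;  SP-4−SP-2: 99a − 165b = 18.8.
Solving gives a = −0.12113, b = −0.18662.
Then c = 73.6 − a·-7 − b·460 = 158.60.
At (-79, 498): z_contact = 9.57 − 92.93 + 158.60 = 75.23 m.
Depth below ground = 133.1 − 75.23 = 57.9 m.

57.9 m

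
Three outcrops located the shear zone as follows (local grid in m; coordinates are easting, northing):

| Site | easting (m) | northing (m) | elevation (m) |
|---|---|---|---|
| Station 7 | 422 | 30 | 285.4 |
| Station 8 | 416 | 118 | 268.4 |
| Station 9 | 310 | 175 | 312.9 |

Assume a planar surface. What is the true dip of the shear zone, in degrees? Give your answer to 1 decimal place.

Let the plane be z = a·easting + b·northing + c.
Station 8−Station 7: −6a + 88b = −17;  Station 9−Station 7: −112a + 145b = 27.5.
Solving gives a = −0.54362, b = −0.23025.
Gradient magnitude |∇z| = √(a² + b²) = √(0.29553 + 0.05301) = 0.59037.
True dip = arctan(0.59037) = 30.6°, dipping toward ENE (azimuth ≈ 067°).

30.6°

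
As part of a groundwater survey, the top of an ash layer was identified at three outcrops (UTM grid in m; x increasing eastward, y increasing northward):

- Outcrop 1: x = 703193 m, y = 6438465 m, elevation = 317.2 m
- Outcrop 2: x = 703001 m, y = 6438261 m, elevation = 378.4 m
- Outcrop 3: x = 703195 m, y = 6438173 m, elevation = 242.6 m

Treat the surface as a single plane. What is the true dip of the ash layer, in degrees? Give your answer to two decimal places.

Two edge vectors: Outcrop 1→Outcrop 2 = (-192, -204, 61.2), Outcrop 1→Outcrop 3 = (2, -292, -74.6).
Normal n = (Outcrop 1→Outcrop 2) × (Outcrop 1→Outcrop 3) = (33088.8, -14200.8, 56472).
So ∂z/∂x = −n_x/n_z = −0.58593 and ∂z/∂y = −n_y/n_z = 0.25147.
Gradient magnitude |∇z| = √(a² + b²) = √(0.34332 + 0.06324) = 0.63761.
True dip = arctan(0.63761) = 32.52°, dipping toward ESE (azimuth ≈ 113°).

32.52°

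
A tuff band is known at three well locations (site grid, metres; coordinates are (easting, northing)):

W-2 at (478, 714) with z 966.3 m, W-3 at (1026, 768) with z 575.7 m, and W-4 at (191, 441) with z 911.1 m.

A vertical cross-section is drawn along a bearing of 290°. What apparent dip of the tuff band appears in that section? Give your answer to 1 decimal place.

48.5°

Let the plane be z = a·E + b·N + c.
W-3−W-2: 548a + 54b = −390.6;  W-4−W-2: −287a − 273b = −55.2.
Solving gives a = −0.81737, b = 1.06149.
Unit vector along 290° is (sin 290°, cos 290°) = (-0.9397, 0.3420).
Slope in that direction = a·(-0.9397) + b·(0.3420) = 1.13113.
Apparent dip = arctan|1.13113| = 48.5° (true dip is 53.3°, so apparent ≤ true as expected).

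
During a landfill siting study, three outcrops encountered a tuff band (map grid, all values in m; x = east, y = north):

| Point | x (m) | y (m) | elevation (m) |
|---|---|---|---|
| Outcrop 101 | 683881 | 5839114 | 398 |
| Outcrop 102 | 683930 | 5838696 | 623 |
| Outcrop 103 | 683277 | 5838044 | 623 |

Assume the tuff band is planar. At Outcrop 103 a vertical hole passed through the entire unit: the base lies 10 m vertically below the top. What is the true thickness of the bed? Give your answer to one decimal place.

Let the plane be z = a·x + b·y + c.
Outcrop 102−Outcrop 101: 49a − 418b = 225;  Outcrop 103−Outcrop 101: −604a − 1070b = 225.
Solving gives a = 0.48114, b = −0.48188.
|∇z| = √(a²+b²) = 0.68095, so dip δ = arctan(0.68095) = 34.25°.
True thickness = vertical thickness × cos δ = 10 × cos 34.25° = 8.3 m.

8.3 m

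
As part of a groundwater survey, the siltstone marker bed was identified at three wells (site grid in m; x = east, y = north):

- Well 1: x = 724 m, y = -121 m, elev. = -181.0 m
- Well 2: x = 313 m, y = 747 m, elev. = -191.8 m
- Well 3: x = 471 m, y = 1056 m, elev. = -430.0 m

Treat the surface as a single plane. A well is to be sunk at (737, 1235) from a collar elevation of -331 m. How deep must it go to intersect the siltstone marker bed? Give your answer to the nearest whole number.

371 m

Two edge vectors: Well 1→Well 2 = (-411, 868, -10.8), Well 1→Well 3 = (-253, 1177, -249).
Normal n = (Well 1→Well 2) × (Well 1→Well 3) = (-203420.4, -99606.6, -264143).
So ∂z/∂x = −n_x/n_z = −0.77011 and ∂z/∂y = −n_y/n_z = −0.37709.
Intercept c from Well 1: -181 + 557.56 − 45.63 = 330.93.
At (737, 1235): z_contact = −567.6 − 465.7 + 330.93 = -702.4 m.
Depth below ground = -331 − (-702.4) = 371 m.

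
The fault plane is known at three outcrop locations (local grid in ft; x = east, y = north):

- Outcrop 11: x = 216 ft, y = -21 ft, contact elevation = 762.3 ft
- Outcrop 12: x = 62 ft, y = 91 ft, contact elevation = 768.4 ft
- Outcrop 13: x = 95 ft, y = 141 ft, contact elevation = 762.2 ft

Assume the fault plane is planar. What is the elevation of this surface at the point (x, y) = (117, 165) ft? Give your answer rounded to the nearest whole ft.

Two edge vectors: Outcrop 11→Outcrop 12 = (-154, 112, 6.1), Outcrop 11→Outcrop 13 = (-121, 162, -0.1).
Normal n = (Outcrop 11→Outcrop 12) × (Outcrop 11→Outcrop 13) = (-999.4, -753.5, -11396).
So ∂z/∂x = −n_x/n_z = −0.08770 and ∂z/∂y = −n_y/n_z = −0.06612.
Intercept c from Outcrop 11: 762.3 + 18.94 − 1.39 = 779.85.
At (117, 165): z = −10.3 − 10.9 + 779.85 = 758.7 ft.

759 ft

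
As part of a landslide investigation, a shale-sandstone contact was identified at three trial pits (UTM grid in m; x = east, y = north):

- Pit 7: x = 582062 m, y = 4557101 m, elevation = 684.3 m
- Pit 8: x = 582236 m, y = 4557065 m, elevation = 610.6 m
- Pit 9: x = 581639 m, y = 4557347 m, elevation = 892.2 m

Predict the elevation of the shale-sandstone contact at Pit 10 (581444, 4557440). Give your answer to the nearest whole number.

984 m

Let the plane be z = a·x + b·y + c.
Pit 8−Pit 7: 174a − 36b = −73.7;  Pit 9−Pit 7: −423a + 246b = 207.9.
Solving gives a = −0.38605309, b = 0.18129896.
Then c = 684.3 − a·582062 − b·4557101 = −600806.52.
At (581444, 4557440): z = −224468.3 + 826259.1 − 600806.52 = 984.3 m.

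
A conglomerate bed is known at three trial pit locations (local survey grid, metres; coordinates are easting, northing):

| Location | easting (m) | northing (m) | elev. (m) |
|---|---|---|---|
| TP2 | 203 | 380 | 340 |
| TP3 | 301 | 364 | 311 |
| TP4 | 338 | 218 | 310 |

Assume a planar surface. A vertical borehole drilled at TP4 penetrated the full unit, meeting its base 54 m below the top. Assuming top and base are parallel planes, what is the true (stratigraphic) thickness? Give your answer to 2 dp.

Let the plane be z = a·easting + b·northing + c.
TP3−TP2: 98a − 16b = −29;  TP4−TP2: 135a − 162b = −30.
Solving gives a = −0.30752, b = −0.07108.
|∇z| = √(a²+b²) = 0.31563, so dip δ = arctan(0.31563) = 17.52°.
True thickness = vertical thickness × cos δ = 54 × cos 17.52° = 51.50 m.

51.50 m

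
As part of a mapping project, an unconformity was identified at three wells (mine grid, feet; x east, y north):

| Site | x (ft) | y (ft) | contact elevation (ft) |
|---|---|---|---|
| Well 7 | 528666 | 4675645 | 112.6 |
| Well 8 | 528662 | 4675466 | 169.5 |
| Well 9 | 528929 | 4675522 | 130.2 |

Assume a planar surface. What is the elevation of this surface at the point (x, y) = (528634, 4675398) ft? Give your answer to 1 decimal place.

Two edge vectors: Well 7→Well 8 = (-4, -179, 56.9), Well 7→Well 9 = (263, -123, 17.6).
Normal n = (Well 7→Well 8) × (Well 7→Well 9) = (3848.3, 15035.1, 47569).
So ∂z/∂x = −n_x/n_z = −0.080899325 and ∂z/∂y = −n_y/n_z = −0.316069289.
Intercept c from Well 7: 112.6 + 42768.72 + 1477827.79 = 1520709.11.
At (528634, 4675398): z = −42766.1 − 1477749.7 + 1520709.11 = 193.3 ft.

193.3 ft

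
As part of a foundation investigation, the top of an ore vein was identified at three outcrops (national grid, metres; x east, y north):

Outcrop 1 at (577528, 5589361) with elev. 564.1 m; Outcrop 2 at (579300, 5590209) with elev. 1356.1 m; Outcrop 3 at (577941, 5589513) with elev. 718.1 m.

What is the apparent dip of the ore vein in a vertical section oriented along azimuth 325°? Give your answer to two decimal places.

Let the plane be z = a·x + b·y + c.
Outcrop 2−Outcrop 1: 1772a + 848b = 792;  Outcrop 3−Outcrop 1: 413a + 152b = 154.
Solving gives a = 0.12621, b = 0.67023.
Unit vector along 325° is (sin 325°, cos 325°) = (-0.5736, 0.8192).
Slope in that direction = a·(-0.5736) + b·(0.8192) = 0.47663.
Apparent dip = arctan|0.47663| = 25.48° (true dip is 34.3°, so apparent ≤ true as expected).

25.48°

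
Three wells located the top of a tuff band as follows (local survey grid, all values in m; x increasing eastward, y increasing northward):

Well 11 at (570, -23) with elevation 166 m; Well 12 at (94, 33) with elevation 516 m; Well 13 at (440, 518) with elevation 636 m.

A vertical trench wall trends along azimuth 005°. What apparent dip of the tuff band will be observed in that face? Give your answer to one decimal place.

33.1°

Two edge vectors: Well 11→Well 12 = (-476, 56, 350), Well 11→Well 13 = (-130, 541, 470).
Normal n = (Well 11→Well 12) × (Well 11→Well 13) = (-163030, 178220, -250236).
So ∂z/∂x = −n_x/n_z = −0.65150 and ∂z/∂y = −n_y/n_z = 0.71221.
Unit vector along 005° is (sin 5°, cos 5°) = (0.0872, 0.9962).
Slope in that direction = a·(0.0872) + b·(0.9962) = 0.65272.
Apparent dip = arctan|0.65272| = 33.1° (true dip is 44.0°, so apparent ≤ true as expected).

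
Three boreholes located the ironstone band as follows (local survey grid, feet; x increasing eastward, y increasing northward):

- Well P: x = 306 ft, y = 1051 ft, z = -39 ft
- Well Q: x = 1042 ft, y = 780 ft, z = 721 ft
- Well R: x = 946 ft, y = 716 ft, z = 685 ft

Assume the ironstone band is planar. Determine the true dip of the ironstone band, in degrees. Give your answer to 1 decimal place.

45.6°

Let the plane be z = a·x + b·y + c.
Well Q−Well P: 736a − 271b = 760;  Well R−Well P: 640a − 335b = 724.
Solving gives a = 0.79863, b = −0.63545.
Gradient magnitude |∇z| = √(a² + b²) = √(0.63781 + 0.40379) = 1.02059.
True dip = arctan(1.02059) = 45.6°, dipping toward NW (azimuth ≈ 309°).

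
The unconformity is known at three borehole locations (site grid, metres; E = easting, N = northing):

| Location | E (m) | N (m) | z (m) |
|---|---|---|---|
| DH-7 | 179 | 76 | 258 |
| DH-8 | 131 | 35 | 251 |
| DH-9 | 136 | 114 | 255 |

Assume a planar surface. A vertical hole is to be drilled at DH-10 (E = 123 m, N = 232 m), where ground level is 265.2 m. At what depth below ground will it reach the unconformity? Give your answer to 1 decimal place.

Two edge vectors: DH-7→DH-8 = (-48, -41, -7), DH-7→DH-9 = (-43, 38, -3).
Normal n = (DH-7→DH-8) × (DH-7→DH-9) = (389, 157, -3587).
So ∂z/∂E = −n_x/n_z = 0.10845 and ∂z/∂N = −n_y/n_z = 0.04377.
Intercept c from DH-7: 258 − 19.41 − 3.33 = 235.26.
At (123, 232): z_contact = 13.34 + 10.15 + 235.26 = 258.75 m.
Depth below ground = 265.2 − 258.75 = 6.4 m.

6.4 m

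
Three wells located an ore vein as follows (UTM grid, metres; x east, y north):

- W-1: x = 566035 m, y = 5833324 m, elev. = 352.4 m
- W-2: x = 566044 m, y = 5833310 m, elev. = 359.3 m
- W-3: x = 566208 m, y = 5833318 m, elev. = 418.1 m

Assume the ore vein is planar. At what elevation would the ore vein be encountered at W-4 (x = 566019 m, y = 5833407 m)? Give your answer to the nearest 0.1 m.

325.4 m

Let the plane be z = a·x + b·y + c.
W-2−W-1: 9a − 14b = 6.9;  W-3−W-1: 173a − 6b = 65.7.
Solving gives a = 0.370945946, b = −0.254391892.
Then c = 352.4 − a·566035 − b·5833324 = 1274334.34.
At (566019, 5833407): z = 209962.5 − 1483971.4 + 1274334.34 = 325.4 m.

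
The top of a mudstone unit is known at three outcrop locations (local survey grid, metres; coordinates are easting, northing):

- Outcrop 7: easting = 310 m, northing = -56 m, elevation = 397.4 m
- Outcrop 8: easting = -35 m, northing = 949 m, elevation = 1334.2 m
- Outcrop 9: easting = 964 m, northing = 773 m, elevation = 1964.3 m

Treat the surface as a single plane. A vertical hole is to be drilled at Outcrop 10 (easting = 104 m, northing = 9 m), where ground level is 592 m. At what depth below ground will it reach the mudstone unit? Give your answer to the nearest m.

Two edge vectors: Outcrop 7→Outcrop 8 = (-345, 1005, 936.8), Outcrop 7→Outcrop 9 = (654, 829, 1566.9).
Normal n = (Outcrop 7→Outcrop 8) × (Outcrop 7→Outcrop 9) = (798127.3, 1153247.7, -943275).
So ∂z/∂easting = −n_x/n_z = 0.84612 and ∂z/∂northing = −n_y/n_z = 1.22260.
Intercept c from Outcrop 7: 397.4 − 262.30 + 68.47 = 203.57.
At (104, 9): z_contact = 88.0 + 11.0 + 203.57 = 302.6 m.
Depth below ground = 592 − 302.6 = 289 m.

289 m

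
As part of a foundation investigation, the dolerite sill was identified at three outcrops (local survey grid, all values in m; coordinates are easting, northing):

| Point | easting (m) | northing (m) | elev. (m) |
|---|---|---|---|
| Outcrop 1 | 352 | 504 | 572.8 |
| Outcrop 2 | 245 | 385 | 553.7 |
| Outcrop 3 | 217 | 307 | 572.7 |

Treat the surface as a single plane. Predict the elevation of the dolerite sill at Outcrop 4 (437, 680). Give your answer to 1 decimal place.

546.3 m

Two edge vectors: Outcrop 1→Outcrop 2 = (-107, -119, -19.1), Outcrop 1→Outcrop 3 = (-135, -197, -0.1).
Normal n = (Outcrop 1→Outcrop 2) × (Outcrop 1→Outcrop 3) = (-3750.8, 2567.8, 5014).
So ∂z/∂easting = −n_x/n_z = 0.74807 and ∂z/∂northing = −n_y/n_z = −0.51213.
Intercept c from Outcrop 1: 572.8 − 263.32 + 258.11 = 567.59.
At (437, 680): z = 326.9 − 348.2 + 567.59 = 546.3 m.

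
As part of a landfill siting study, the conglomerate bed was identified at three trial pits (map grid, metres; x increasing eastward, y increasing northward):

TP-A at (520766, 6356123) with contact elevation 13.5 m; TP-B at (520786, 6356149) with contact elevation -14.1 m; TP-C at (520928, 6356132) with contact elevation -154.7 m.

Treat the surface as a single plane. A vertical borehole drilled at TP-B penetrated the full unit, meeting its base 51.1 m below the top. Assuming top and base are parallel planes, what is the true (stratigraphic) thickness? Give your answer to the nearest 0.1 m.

Two edge vectors: TP-A→TP-B = (20, 26, -27.6), TP-A→TP-C = (162, 9, -168.2).
Normal n = (TP-A→TP-B) × (TP-A→TP-C) = (-4124.8, -1107.2, -4032).
So ∂z/∂x = −n_x/n_z = −1.02302 and ∂z/∂y = −n_y/n_z = −0.27460.
|∇z| = √(a²+b²) = 1.05923, so dip δ = arctan(1.05923) = 46.65°.
True thickness = vertical thickness × cos δ = 51.1 × cos 46.65° = 35.1 m.

35.1 m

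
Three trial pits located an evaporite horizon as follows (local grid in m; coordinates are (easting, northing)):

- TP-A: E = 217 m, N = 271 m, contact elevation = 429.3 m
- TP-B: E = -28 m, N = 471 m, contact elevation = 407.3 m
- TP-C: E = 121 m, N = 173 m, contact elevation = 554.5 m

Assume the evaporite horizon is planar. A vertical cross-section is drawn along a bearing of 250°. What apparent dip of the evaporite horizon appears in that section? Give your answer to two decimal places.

37.13°

Two edge vectors: TP-A→TP-B = (-245, 200, -22), TP-A→TP-C = (-96, -98, 125.2).
Normal n = (TP-A→TP-B) × (TP-A→TP-C) = (22884, 32786, 43210).
So ∂z/∂E = −n_x/n_z = −0.52960 and ∂z/∂N = −n_y/n_z = −0.75876.
Unit vector along 250° is (sin 250°, cos 250°) = (-0.9397, -0.3420).
Slope in that direction = a·(-0.9397) + b·(-0.3420) = 0.75717.
Apparent dip = arctan|0.75717| = 37.13° (true dip is 42.8°, so apparent ≤ true as expected).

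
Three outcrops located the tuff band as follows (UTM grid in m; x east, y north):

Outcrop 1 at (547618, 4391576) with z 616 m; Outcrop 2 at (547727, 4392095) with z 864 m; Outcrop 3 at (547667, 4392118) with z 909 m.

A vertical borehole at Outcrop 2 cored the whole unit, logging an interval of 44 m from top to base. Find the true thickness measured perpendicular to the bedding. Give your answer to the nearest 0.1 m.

Let the plane be z = a·x + b·y + c.
Outcrop 2−Outcrop 1: 109a + 519b = 248;  Outcrop 3−Outcrop 1: 49a + 542b = 293.
Solving gives a = −0.52459, b = 0.58802.
|∇z| = √(a²+b²) = 0.78801, so dip δ = arctan(0.78801) = 38.24°.
True thickness = vertical thickness × cos δ = 44 × cos 38.24° = 34.6 m.

34.6 m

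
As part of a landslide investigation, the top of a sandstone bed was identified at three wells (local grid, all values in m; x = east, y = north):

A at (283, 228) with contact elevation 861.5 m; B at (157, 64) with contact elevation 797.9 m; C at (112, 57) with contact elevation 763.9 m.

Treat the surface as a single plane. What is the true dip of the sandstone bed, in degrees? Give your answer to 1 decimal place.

39.3°

Two edge vectors: A→B = (-126, -164, -63.6), A→C = (-171, -171, -97.6).
Normal n = (A→B) × (A→C) = (5130.8, -1422, -6498).
So ∂z/∂x = −n_x/n_z = 0.78960 and ∂z/∂y = −n_y/n_z = −0.21884.
Gradient magnitude |∇z| = √(a² + b²) = √(0.62346 + 0.04789) = 0.81936.
True dip = arctan(0.81936) = 39.3°, dipping toward WNW (azimuth ≈ 285°).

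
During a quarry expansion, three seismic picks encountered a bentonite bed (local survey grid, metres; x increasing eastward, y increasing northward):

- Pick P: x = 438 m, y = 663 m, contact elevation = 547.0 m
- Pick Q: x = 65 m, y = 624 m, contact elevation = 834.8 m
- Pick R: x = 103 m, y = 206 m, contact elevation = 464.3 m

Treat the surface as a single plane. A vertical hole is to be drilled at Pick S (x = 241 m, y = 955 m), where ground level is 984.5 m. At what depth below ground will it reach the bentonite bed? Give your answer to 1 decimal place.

32.8 m

Two edge vectors: Pick P→Pick Q = (-373, -39, 287.8), Pick P→Pick R = (-335, -457, -82.7).
Normal n = (Pick P→Pick Q) × (Pick P→Pick R) = (134749.9, -127260.1, 157396).
So ∂z/∂x = −n_x/n_z = −0.85612 and ∂z/∂y = −n_y/n_z = 0.80853.
Intercept c from Pick P: 547 + 374.98 − 536.06 = 385.92.
At (241, 955): z_contact = −206.32 + 772.15 + 385.92 = 951.75 m.
Depth below ground = 984.5 − 951.75 = 32.8 m.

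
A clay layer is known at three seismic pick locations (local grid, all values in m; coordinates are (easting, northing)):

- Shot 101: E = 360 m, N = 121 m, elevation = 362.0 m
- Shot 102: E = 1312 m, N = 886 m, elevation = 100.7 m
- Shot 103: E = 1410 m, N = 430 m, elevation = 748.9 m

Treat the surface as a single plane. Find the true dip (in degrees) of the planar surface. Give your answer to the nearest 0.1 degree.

55.7°

Two edge vectors: Shot 101→Shot 102 = (952, 765, -261.3), Shot 101→Shot 103 = (1050, 309, 386.9).
Normal n = (Shot 101→Shot 102) × (Shot 101→Shot 103) = (376720.2, -642693.8, -509082).
So ∂z/∂E = −n_x/n_z = 0.74000 and ∂z/∂N = −n_y/n_z = −1.26246.
Gradient magnitude |∇z| = √(a² + b²) = √(0.54760 + 1.59380) = 1.46335.
True dip = arctan(1.46335) = 55.7°, dipping toward NNW (azimuth ≈ 330°).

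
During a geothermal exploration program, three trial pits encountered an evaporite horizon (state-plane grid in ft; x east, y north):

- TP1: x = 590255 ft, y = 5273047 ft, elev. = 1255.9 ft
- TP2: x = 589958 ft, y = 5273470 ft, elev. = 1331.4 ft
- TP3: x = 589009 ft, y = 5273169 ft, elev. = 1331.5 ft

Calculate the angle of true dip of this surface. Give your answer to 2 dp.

Let the plane be z = a·x + b·y + c.
TP2−TP1: −297a + 423b = 75.5;  TP3−TP1: −1246a + 122b = 75.6.
Solving gives a = −0.04639, b = 0.14592.
Gradient magnitude |∇z| = √(a² + b²) = √(0.00215 + 0.02129) = 0.15311.
True dip = arctan(0.15311) = 8.71°, dipping toward SSE (azimuth ≈ 162°).

8.71°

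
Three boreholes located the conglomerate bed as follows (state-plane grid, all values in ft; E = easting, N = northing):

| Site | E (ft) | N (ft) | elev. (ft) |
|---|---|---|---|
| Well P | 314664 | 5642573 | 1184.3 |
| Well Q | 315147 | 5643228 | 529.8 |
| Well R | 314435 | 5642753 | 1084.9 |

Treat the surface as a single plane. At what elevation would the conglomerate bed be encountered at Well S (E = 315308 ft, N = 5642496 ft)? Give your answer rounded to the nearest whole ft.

1105 ft

Let the plane be z = a·E + b·N + c.
Well Q−Well P: 483a + 655b = −654.5;  Well R−Well P: −229a + 180b = −99.4.
Solving gives a = −0.22243653, b = −0.83521092.
Then c = 1184.3 − a·314664 − b·5642573 = 4783915.67.
At (315308, 5642496): z = −70136.0 − 4712674.3 + 4783915.67 = 1105.4 ft.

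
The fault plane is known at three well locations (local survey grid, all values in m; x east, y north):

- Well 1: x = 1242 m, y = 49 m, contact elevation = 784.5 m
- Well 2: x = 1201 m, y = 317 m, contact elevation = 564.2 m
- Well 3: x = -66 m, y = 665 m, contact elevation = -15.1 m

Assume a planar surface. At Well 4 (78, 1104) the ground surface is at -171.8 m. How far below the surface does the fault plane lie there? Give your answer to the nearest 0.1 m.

153.1 m

Let the plane be z = a·x + b·y + c.
Well 2−Well 1: −41a + 268b = −220.3;  Well 3−Well 1: −1308a + 616b = −799.6.
Solving gives a = 0.241595, b = −0.785054.
Then c = 784.5 − a·1242 − b·49 = 522.91.
At (78, 1104): z_contact = 18.84 − 866.70 + 522.91 = -324.95 m.
Depth below ground = -171.8 − (-324.95) = 153.1 m.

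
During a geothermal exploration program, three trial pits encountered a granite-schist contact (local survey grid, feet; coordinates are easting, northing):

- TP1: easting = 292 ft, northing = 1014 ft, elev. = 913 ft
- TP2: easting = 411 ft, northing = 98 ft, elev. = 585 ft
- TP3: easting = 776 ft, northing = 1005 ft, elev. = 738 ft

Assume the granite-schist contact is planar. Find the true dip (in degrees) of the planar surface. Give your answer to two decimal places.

25.32°

Two edge vectors: TP1→TP2 = (119, -916, -328), TP1→TP3 = (484, -9, -175).
Normal n = (TP1→TP2) × (TP1→TP3) = (157348, -137927, 442273).
So ∂z/∂easting = −n_x/n_z = −0.35577 and ∂z/∂northing = −n_y/n_z = 0.31186.
Gradient magnitude |∇z| = √(a² + b²) = √(0.12657 + 0.09726) = 0.47311.
True dip = arctan(0.47311) = 25.32°, dipping toward SE (azimuth ≈ 131°).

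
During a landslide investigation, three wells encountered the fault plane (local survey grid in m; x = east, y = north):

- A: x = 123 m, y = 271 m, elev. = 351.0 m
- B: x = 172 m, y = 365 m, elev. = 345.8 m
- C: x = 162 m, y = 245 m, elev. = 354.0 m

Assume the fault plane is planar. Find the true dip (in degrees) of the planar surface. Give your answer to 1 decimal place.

4.4°

Two edge vectors: A→B = (49, 94, -5.2), A→C = (39, -26, 3).
Normal n = (A→B) × (A→C) = (146.8, -349.8, -4940).
So ∂z/∂x = −n_x/n_z = 0.02972 and ∂z/∂y = −n_y/n_z = −0.07081.
Gradient magnitude |∇z| = √(a² + b²) = √(0.00088 + 0.00501) = 0.07679.
True dip = arctan(0.07679) = 4.4°, dipping toward NNW (azimuth ≈ 337°).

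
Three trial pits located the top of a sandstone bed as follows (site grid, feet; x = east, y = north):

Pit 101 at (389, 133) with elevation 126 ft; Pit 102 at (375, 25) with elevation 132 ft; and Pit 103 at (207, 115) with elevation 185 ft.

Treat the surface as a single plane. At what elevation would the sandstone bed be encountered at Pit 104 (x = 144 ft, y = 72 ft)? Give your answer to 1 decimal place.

Two edge vectors: Pit 101→Pit 102 = (-14, -108, 6), Pit 101→Pit 103 = (-182, -18, 59).
Normal n = (Pit 101→Pit 102) × (Pit 101→Pit 103) = (-6264, -266, -19404).
So ∂z/∂x = −n_x/n_z = −0.32282 and ∂z/∂y = −n_y/n_z = −0.01371.
Intercept c from Pit 101: 126 + 125.58 + 1.82 = 253.40.
At (144, 72): z = −46.5 − 1.0 + 253.40 = 205.9 ft.

205.9 ft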